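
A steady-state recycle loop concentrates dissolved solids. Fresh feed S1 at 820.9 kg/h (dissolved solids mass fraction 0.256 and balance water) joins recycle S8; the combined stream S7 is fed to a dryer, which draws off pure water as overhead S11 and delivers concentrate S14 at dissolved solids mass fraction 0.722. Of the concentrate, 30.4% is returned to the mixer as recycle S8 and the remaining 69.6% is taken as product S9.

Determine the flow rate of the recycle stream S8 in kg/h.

127.1 kg/h

Overall dissolved solids balance (none leaves overhead): dissolved solids in fresh feed = dissolved solids in product, i.e. 820.9×0.256 = (1−0.304)·S14·0.722.
S14 = 210.15/(0.722×0.696) = 418.2 kg/h.
Recycle S8 = 0.304×418.2 = 127.13 kg/h.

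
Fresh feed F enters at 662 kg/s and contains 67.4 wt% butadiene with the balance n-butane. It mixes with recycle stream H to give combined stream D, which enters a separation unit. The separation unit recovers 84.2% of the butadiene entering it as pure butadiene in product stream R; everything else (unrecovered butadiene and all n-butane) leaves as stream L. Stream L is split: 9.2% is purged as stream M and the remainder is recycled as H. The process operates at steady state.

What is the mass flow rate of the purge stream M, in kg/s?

223.4 kg/s

n-butane enters only via F and leaves only via the purge: 662×0.326 = 0.092×(n-butane in L), and the separation unit passes all n-butane, so n-butane in D = n-butane in L = 2345.8 kg/s.
butadiene in D: m_A = 662×0.674 + (1−0.092)·(1−0.842)·m_A, so m_A = 446.19/0.8565 = 520.92 kg/s.
L = (1−0.842)×520.92 + 2345.8 = 2428.1 kg/s.
Purge M = 0.092×2428.1 = 223.38 kg/s.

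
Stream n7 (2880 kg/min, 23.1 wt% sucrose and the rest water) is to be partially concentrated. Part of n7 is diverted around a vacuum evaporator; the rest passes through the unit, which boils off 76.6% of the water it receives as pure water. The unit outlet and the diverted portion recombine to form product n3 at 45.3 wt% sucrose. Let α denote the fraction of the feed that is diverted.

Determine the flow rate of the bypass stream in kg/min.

All 2880×0.231 = 665.28 kg/min of sucrose reaches n3, so n3 = 665.28/0.453 = 1468.6 kg/min and vapour = 1411.4 kg/min.
The evaporator receives (1−α)·2880 of feed at 0.769 water and removes 0.766 of that water:
0.766×0.769×(1−α)×2880 = 1411.4
(1−α) = 1411.4/1696.5 = 0.8320;  α = 0.1680.
Bypass flow = 0.1680×2880 = 483.97 kg/min.

484 kg/min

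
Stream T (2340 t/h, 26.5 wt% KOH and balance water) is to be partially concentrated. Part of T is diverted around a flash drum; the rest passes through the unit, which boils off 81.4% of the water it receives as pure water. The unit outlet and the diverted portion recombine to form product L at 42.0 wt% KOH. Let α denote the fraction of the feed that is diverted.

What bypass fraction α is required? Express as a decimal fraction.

All 2340×0.265 = 620.1 t/h of KOH reaches L, so L = 620.1/0.420 = 1476.4 t/h and vapour = 863.57 t/h.
The evaporator receives (1−α)·2340 of feed at 0.735 water and removes 0.814 of that water:
0.814×0.735×(1−α)×2340 = 863.57
(1−α) = 863.57/1400 = 0.6168;  α = 0.3832.

0.383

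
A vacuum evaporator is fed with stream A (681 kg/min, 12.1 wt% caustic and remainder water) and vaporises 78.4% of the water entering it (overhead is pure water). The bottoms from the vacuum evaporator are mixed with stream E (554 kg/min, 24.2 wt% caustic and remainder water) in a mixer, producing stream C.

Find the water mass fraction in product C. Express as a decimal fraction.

Vapour removed = 0.784×0.879×681 = 469.3 kg/min; concentrate = 211.7 kg/min.
water reaching the mixer = 129.3 (from concentrate) + 554×0.758 = 549.23 kg/min.
Product flow = 211.7 + 554 = 765.7 kg/min; water fraction = 0.717.

0.717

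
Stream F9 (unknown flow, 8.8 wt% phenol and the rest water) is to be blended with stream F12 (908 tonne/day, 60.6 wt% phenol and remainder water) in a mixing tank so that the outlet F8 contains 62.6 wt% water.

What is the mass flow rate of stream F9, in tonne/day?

Let F9 be the unknown flow. Total out = 908 + F9.
water balance: 357.75 + 0.912·F9 = 0.626·(908 + F9)
(0.912 − 0.626)·F9 = 0.626×908 − 357.75 = 210.66
F9 = 210.66 / 0.286 = 736.56 tonne/day

736.6 tonne/day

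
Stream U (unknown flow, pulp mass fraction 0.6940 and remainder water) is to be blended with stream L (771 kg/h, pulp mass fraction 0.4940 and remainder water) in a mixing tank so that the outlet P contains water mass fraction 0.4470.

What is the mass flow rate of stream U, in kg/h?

322.6 kg/h

Let U be the unknown flow. Total out = 771 + U.
water balance: 390.13 + 0.306·U = 0.447·(771 + U)
(0.306 − 0.447)·U = 0.447×771 − 390.13 = -45.489
U = -45.489 / -0.141 = 322.62 kg/h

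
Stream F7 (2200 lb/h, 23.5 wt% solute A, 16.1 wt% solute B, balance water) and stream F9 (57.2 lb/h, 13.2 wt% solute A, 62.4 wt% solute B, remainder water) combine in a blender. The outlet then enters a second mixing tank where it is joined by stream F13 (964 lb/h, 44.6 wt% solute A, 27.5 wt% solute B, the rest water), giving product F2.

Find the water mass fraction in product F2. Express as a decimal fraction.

0.500

Overall, product flow = 3221.2 lb/h.
water in = 2200×0.604 + 57.2×0.244 + 964×0.279 = 1611.7 lb/h.
water fraction in F2 = 0.500.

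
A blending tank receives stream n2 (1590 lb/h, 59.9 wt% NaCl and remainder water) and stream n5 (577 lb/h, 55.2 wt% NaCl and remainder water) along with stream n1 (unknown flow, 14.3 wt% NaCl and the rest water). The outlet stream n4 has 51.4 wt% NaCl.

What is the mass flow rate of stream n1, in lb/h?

Let n1 be the unknown flow. Total out = 2167 + n1.
NaCl balance: 1270.9 + 0.143·n1 = 0.514·(2167 + n1)
(0.143 − 0.514)·n1 = 0.514×2167 − 1270.9 = -157.08
n1 = -157.08 / -0.371 = 423.39 lb/h

423.4 lb/h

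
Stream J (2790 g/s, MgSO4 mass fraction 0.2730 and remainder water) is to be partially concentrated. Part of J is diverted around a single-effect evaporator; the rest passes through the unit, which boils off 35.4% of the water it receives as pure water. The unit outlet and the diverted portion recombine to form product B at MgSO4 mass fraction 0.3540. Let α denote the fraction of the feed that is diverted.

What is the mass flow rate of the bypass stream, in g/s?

309.4 g/s

All 2790×0.273 = 761.67 g/s of MgSO4 reaches B, so B = 761.67/0.354 = 2151.6 g/s and vapour = 638.39 g/s.
The evaporator receives (1−α)·2790 of feed at 0.727 water and removes 0.354 of that water:
0.354×0.727×(1−α)×2790 = 638.39
(1−α) = 638.39/718.03 = 0.8891;  α = 0.1109.
Bypass flow = 0.1109×2790 = 309.45 g/s.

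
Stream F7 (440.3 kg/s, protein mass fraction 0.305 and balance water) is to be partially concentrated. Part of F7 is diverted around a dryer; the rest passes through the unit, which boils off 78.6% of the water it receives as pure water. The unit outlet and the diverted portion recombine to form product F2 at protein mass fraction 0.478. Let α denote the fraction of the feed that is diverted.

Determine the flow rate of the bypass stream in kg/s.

All 440.3×0.305 = 134.29 kg/s of protein reaches F2, so F2 = 134.29/0.478 = 280.94 kg/s and vapour = 159.36 kg/s.
The evaporator receives (1−α)·440.3 of feed at 0.695 water and removes 0.786 of that water:
0.786×0.695×(1−α)×440.3 = 159.36
(1−α) = 159.36/240.52 = 0.6625;  α = 0.3375.
Bypass flow = 0.3375×440.3 = 148.58 kg/s.

148.6 kg/s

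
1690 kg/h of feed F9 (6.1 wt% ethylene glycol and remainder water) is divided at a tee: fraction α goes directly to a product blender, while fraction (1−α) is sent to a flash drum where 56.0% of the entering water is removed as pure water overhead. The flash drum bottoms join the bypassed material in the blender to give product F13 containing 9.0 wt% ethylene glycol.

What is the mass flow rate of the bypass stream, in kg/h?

654.4 kg/h

All 1690×0.061 = 103.09 kg/h of ethylene glycol reaches F13, so F13 = 103.09/0.090 = 1145.4 kg/h and vapour = 544.56 kg/h.
The evaporator receives (1−α)·1690 of feed at 0.939 water and removes 0.560 of that water:
0.560×0.939×(1−α)×1690 = 544.56
(1−α) = 544.56/888.67 = 0.6128;  α = 0.3872.
Bypass flow = 0.3872×1690 = 654.41 kg/h.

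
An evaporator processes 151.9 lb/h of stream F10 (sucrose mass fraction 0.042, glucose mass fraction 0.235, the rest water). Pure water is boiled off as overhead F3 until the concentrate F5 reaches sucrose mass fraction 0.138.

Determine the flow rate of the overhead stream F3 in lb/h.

105.7 lb/h

sucrose is conserved: 151.9×0.042 = 6.3798 lb/h all reports to the concentrate.
Concentrate = 6.3798/(target fraction) = 46.23 lb/h.
Overhead = 151.9 − 46.23 = 105.67 lb/h.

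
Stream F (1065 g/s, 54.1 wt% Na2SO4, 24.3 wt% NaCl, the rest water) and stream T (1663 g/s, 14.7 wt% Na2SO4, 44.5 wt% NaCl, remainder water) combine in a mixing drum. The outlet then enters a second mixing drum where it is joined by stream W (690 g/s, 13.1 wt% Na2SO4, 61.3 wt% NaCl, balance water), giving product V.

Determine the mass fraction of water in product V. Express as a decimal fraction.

Overall, product flow = 3418 g/s.
water in = 1065×0.216 + 1663×0.408 + 690×0.256 = 1085.2 g/s.
water fraction in V = 0.317.

0.317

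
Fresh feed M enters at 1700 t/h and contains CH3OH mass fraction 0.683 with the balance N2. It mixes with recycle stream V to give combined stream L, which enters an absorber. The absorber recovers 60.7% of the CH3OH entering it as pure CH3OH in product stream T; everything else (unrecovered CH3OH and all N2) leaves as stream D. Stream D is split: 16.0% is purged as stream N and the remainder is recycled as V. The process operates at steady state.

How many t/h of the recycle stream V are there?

N2 enters only via M and leaves only via the purge: 1700×0.317 = 0.160×(N2 in D), and the absorber passes all N2, so N2 in L = N2 in D = 3368.1 t/h.
CH3OH in L: m_A = 1700×0.683 + (1−0.160)·(1−0.607)·m_A, so m_A = 1161.1/0.6699 = 1733.3 t/h.
D = (1−0.607)×1733.3 + 3368.1 = 4049.3 t/h.
Recycle V = (1−0.160)×4049.3 = 3401.4 t/h.

3401 t/h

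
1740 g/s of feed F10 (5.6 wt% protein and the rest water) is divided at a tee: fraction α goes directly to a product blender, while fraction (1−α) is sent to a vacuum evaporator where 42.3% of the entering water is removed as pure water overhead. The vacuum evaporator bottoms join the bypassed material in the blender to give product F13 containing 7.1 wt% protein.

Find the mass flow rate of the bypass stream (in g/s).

All 1740×0.056 = 97.44 g/s of protein reaches F13, so F13 = 97.44/0.071 = 1372.4 g/s and vapour = 367.61 g/s.
The evaporator receives (1−α)·1740 of feed at 0.944 water and removes 0.423 of that water:
0.423×0.944×(1−α)×1740 = 367.61
(1−α) = 367.61/694.8 = 0.5291;  α = 0.4709.
Bypass flow = 0.4709×1740 = 819.4 g/s.

819.4 g/s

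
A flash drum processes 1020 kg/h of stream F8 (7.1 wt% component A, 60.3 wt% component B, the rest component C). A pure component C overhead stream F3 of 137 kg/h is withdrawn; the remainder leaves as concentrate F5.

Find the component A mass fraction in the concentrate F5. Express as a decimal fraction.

component A is not removed: 1020×0.071 = 72.42 kg/h of component A enters F5.
Concentrate = 1020 − 137 = 883 kg/h.
Mass fraction = 72.42/883 = 0.0820.

0.0820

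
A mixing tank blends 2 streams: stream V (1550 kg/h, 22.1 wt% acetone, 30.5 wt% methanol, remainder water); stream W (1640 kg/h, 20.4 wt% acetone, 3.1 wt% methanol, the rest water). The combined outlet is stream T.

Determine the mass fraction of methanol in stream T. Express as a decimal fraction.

Total flow out = 1550 + 1640 = 3190 kg/h.
methanol in = 1550×0.305 + 1640×0.031 = 523.59 kg/h.
methanol mass fraction in T = 523.59/3190 = 0.1641.

0.1641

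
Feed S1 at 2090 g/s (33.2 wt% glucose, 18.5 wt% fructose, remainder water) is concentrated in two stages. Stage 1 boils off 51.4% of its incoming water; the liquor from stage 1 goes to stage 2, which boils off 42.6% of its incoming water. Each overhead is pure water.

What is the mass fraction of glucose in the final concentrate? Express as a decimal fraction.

0.509

water in feed = 2090×0.483 = 1009.5 g/s.
After stage 1: water left = (1−0.514)×1009.5 = 490.6; stream total = 1571.1 g/s.
After stage 2: water left = (1−0.426)×490.6 = 281.61; final concentrate = 1362.1 g/s.
glucose fraction = 693.88/1362.1 = 0.509.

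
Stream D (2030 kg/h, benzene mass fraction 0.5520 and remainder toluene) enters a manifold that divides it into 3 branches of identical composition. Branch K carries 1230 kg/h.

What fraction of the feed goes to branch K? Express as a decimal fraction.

0.606

Fraction to K = 1230/2030 = 0.6059.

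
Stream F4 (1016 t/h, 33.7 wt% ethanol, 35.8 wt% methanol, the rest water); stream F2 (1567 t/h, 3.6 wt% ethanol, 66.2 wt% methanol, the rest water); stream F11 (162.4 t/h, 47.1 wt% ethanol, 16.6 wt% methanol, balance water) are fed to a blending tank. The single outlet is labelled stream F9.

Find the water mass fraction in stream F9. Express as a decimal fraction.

Total flow out = 1016 + 1567 + 162.4 = 2745.4 t/h.
water in = 1016×0.305 + 1567×0.302 + 162.4×0.363 = 842.07 t/h.
water mass fraction in F9 = 842.07/2745.4 = 0.3067.

0.3067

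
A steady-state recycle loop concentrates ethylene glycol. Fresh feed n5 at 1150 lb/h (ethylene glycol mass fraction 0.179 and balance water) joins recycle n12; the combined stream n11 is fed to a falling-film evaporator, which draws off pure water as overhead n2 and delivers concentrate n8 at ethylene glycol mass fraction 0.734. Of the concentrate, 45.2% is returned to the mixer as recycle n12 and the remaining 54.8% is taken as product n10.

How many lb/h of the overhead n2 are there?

Overall ethylene glycol balance (none leaves overhead): ethylene glycol in fresh feed = ethylene glycol in product, i.e. 1150×0.179 = (1−0.452)·n8·0.734.
n8 = 205.85/(0.734×0.548) = 511.77 lb/h.
Recycle n12 = 0.452×511.77 = 231.32 lb/h.
Combined feed n11 = 1150 + 231.32 = 1381.3 lb/h.
Overhead n2 = n11 − n8 = 1381.3 − 511.77 = 869.55 lb/h.

869.6 lb/h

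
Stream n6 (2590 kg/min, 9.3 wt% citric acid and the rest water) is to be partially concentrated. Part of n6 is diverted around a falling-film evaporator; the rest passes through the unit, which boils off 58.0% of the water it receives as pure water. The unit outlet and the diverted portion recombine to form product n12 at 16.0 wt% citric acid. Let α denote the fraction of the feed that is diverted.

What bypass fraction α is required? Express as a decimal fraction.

0.204

All 2590×0.093 = 240.87 kg/min of citric acid reaches n12, so n12 = 240.87/0.160 = 1505.4 kg/min and vapour = 1084.6 kg/min.
The evaporator receives (1−α)·2590 of feed at 0.907 water and removes 0.580 of that water:
0.580×0.907×(1−α)×2590 = 1084.6
(1−α) = 1084.6/1362.5 = 0.7960;  α = 0.2040.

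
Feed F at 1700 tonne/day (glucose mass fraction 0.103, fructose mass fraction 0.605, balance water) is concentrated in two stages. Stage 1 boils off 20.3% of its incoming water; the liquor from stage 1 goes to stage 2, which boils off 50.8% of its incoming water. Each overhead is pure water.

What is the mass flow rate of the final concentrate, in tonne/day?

1398 tonne/day

water in feed = 1700×0.292 = 496.4 tonne/day.
After stage 1: water left = (1−0.203)×496.4 = 395.63; stream total = 1599.2 tonne/day.
After stage 2: water left = (1−0.508)×395.63 = 194.65; final concentrate = 1398.3 tonne/day.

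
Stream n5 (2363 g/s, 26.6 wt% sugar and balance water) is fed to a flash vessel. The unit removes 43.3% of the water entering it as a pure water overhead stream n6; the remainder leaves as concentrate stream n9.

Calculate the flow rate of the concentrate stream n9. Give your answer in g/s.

1612 g/s

water entering = 2363×0.734 = 1734.4 g/s; overhead removed = 0.433×1734.4 = 751.01 g/s.
Concentrate = 2363 − 751.01 = 1612 g/s.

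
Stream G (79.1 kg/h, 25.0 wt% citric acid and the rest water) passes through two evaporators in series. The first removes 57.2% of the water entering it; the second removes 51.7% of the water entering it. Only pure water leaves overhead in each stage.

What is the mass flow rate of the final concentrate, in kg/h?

water in feed = 79.1×0.750 = 59.325 kg/h.
After stage 1: water left = (1−0.572)×59.325 = 25.391; stream total = 45.166 kg/h.
After stage 2: water left = (1−0.517)×25.391 = 12.264; final concentrate = 32.039 kg/h.

32.04 kg/h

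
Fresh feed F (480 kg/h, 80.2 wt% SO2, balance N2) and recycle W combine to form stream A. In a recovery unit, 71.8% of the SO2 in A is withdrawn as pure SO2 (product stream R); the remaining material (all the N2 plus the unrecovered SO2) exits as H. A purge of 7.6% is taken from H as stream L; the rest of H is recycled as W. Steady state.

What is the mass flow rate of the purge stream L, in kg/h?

N2 enters only via F and leaves only via the purge: 480×0.198 = 0.076×(N2 in H), and the recovery unit passes all N2, so N2 in A = N2 in H = 1250.5 kg/h.
SO2 in A: m_A = 480×0.802 + (1−0.076)·(1−0.718)·m_A, so m_A = 384.96/0.7394 = 520.62 kg/h.
H = (1−0.718)×520.62 + 1250.5 = 1397.3 kg/h.
Purge L = 0.076×1397.3 = 106.2 kg/h.

106.2 kg/h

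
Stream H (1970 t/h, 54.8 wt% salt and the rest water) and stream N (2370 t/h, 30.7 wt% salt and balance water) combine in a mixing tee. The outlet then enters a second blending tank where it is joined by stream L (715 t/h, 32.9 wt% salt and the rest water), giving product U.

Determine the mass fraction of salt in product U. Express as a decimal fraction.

Overall, product flow = 5055 t/h.
salt in = 1970×0.548 + 2370×0.307 + 715×0.329 = 2042.4 t/h.
salt fraction in U = 0.404.

0.404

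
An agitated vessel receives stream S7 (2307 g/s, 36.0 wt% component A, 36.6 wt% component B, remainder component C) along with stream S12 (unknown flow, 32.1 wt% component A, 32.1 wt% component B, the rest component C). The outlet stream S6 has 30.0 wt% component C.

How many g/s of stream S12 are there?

Let S12 be the unknown flow. Total out = 2307 + S12.
component C balance: 632.12 + 0.358·S12 = 0.300·(2307 + S12)
(0.358 − 0.300)·S12 = 0.300×2307 − 632.12 = 59.982
S12 = 59.982 / 0.058 = 1034.2 g/s

1034 g/s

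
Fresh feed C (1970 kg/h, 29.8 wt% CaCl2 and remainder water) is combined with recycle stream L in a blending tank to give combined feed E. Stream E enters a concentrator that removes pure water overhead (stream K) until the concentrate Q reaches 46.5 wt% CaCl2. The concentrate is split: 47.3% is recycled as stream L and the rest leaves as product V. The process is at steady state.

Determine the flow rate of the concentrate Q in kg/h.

2396 kg/h

Overall CaCl2 balance (none leaves overhead): CaCl2 in fresh feed = CaCl2 in product, i.e. 1970×0.298 = (1−0.473)·Q·0.465.
Q = 587.06/(0.465×0.527) = 2395.6 kg/h.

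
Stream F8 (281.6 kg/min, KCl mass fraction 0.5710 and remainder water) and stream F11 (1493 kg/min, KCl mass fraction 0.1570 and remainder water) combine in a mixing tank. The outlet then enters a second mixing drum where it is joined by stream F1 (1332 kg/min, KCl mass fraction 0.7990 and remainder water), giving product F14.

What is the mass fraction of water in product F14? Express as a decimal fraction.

0.5302

Overall, product flow = 3106.6 kg/min.
water in = 281.6×0.429 + 1493×0.843 + 1332×0.201 = 1647.1 kg/min.
water fraction in F14 = 0.5302.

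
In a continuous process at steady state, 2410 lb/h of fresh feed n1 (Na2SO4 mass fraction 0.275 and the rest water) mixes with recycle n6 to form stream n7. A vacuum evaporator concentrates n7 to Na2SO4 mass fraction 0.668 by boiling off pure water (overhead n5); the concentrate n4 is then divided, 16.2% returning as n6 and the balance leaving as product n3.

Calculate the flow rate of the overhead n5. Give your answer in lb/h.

1418 lb/h

Overall Na2SO4 balance (none leaves overhead): Na2SO4 in fresh feed = Na2SO4 in product, i.e. 2410×0.275 = (1−0.162)·n4·0.668.
n4 = 662.75/(0.668×0.838) = 1183.9 lb/h.
Recycle n6 = 0.162×1183.9 = 191.8 lb/h.
Combined feed n7 = 2410 + 191.8 = 2601.8 lb/h.
Overhead n5 = n7 − n4 = 2601.8 − 1183.9 = 1417.9 lb/h.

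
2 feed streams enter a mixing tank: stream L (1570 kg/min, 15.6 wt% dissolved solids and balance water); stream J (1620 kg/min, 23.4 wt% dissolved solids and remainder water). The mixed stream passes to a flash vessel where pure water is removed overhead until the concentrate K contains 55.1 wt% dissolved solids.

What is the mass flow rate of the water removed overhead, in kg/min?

dissolved solids entering = 1570×0.156 + 1620×0.234 = 624 kg/min.
All dissolved solids reports to K, so K = 624/0.551 = 1132.5 kg/min.
Total feed = 3190 kg/min; overhead = 3190 − 1132.5 = 2057.5 kg/min.

2058 kg/min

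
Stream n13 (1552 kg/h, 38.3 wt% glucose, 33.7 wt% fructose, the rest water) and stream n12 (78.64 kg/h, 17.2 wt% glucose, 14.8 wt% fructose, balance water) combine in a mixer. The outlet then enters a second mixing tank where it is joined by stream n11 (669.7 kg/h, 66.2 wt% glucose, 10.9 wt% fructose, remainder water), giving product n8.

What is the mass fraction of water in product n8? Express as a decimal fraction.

0.279

Overall, product flow = 2300.3 kg/h.
water in = 1552×0.280 + 78.64×0.680 + 669.7×0.229 = 641.4 kg/h.
water fraction in n8 = 0.279.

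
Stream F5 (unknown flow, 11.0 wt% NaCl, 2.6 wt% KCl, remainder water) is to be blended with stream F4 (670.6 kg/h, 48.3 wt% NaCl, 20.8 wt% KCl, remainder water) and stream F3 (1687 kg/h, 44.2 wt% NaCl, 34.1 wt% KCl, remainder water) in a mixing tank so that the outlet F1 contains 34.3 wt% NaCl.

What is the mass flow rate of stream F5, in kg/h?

1120 kg/h

Let F5 be the unknown flow. Total out = 2357.6 + F5.
NaCl balance: 1069.6 + 0.110·F5 = 0.343·(2357.6 + F5)
(0.110 − 0.343)·F5 = 0.343×2357.6 − 1069.6 = -260.9
F5 = -260.9 / -0.233 = 1119.7 kg/h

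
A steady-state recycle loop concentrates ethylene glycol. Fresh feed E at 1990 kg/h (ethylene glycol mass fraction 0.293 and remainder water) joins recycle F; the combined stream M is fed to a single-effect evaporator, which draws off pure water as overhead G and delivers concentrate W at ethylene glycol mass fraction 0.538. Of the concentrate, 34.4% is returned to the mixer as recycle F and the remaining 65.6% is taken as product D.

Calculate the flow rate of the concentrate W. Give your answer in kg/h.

1652 kg/h

Overall ethylene glycol balance (none leaves overhead): ethylene glycol in fresh feed = ethylene glycol in product, i.e. 1990×0.293 = (1−0.344)·W·0.538.
W = 583.07/(0.538×0.656) = 1652.1 kg/h.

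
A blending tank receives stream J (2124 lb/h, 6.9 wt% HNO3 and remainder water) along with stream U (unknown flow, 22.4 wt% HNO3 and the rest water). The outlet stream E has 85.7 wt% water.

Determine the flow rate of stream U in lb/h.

Let U be the unknown flow. Total out = 2124 + U.
water balance: 1977.4 + 0.776·U = 0.857·(2124 + U)
(0.776 − 0.857)·U = 0.857×2124 − 1977.4 = -157.18
U = -157.18 / -0.081 = 1940.4 lb/h

1940 lb/h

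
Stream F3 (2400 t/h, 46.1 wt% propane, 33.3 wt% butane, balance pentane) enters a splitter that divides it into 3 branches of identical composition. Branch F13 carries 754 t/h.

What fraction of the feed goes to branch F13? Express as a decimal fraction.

0.314

Fraction to F13 = 754/2400 = 0.3142.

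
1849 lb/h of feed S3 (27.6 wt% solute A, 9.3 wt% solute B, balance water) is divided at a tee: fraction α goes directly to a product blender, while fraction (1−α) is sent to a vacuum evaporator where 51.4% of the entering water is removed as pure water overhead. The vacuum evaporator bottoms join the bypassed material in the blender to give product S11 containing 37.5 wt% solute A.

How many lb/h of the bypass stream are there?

344 lb/h

All 1849×0.276 = 510.32 lb/h of solute A reaches S11, so S11 = 510.32/0.375 = 1360.9 lb/h and vapour = 488.14 lb/h.
The evaporator receives (1−α)·1849 of feed at 0.631 water and removes 0.514 of that water:
0.514×0.631×(1−α)×1849 = 488.14
(1−α) = 488.14/599.69 = 0.8140;  α = 0.1860.
Bypass flow = 0.1860×1849 = 343.96 lb/h.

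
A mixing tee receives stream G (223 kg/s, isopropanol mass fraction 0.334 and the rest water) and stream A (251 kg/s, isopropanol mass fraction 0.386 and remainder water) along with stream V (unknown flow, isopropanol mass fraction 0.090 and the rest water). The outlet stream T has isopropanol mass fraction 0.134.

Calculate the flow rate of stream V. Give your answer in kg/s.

2451 kg/s

Let V be the unknown flow. Total out = 474 + V.
isopropanol balance: 171.37 + 0.090·V = 0.134·(474 + V)
(0.090 − 0.134)·V = 0.134×474 − 171.37 = -107.85
V = -107.85 / -0.044 = 2451.2 kg/s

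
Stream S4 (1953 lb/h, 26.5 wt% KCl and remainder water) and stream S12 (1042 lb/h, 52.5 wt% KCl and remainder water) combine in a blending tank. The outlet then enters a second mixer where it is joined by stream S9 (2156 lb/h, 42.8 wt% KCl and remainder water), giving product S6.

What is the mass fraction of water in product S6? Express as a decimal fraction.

Overall, product flow = 5151 lb/h.
water in = 1953×0.735 + 1042×0.475 + 2156×0.572 = 3163.6 lb/h.
water fraction in S6 = 0.6142.

0.6142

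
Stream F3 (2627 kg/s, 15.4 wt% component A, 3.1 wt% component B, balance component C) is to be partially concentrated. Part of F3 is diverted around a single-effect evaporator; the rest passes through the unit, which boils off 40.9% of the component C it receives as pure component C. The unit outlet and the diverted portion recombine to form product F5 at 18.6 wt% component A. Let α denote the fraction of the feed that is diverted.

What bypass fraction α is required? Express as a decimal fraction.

All 2627×0.154 = 404.56 kg/s of component A reaches F5, so F5 = 404.56/0.186 = 2175 kg/s and vapour = 451.96 kg/s.
The evaporator receives (1−α)·2627 of feed at 0.815 component C and removes 0.409 of that component C:
0.409×0.815×(1−α)×2627 = 451.96
(1−α) = 451.96/875.67 = 0.5161;  α = 0.4839.

0.484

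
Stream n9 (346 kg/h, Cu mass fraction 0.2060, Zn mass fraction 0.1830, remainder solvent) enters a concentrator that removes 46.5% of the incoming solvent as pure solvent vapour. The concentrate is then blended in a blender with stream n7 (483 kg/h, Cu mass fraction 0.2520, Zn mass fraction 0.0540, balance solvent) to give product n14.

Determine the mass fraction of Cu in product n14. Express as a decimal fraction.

Vapour removed = 0.465×0.611×346 = 98.304 kg/h; concentrate = 247.7 kg/h.
Cu reaching the mixer = 71.276 (from concentrate) + 483×0.252 = 192.99 kg/h.
Product flow = 247.7 + 483 = 730.7 kg/h; Cu fraction = 0.2641.

0.2641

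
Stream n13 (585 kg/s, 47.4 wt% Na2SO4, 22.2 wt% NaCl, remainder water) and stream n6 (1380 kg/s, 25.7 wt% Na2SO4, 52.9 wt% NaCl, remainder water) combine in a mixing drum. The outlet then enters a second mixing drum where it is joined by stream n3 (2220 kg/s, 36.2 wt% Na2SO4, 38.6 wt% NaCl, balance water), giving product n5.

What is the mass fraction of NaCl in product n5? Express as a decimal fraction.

Overall, product flow = 4185 kg/s.
NaCl in = 585×0.222 + 1380×0.529 + 2220×0.386 = 1716.8 kg/s.
NaCl fraction in n5 = 0.410.

0.410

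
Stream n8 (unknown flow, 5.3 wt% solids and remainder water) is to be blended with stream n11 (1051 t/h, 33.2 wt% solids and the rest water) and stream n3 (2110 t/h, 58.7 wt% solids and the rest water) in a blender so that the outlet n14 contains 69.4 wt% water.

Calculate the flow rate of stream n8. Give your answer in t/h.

2452 t/h

Let n8 be the unknown flow. Total out = 3161 + n8.
water balance: 1573.5 + 0.947·n8 = 0.694·(3161 + n8)
(0.947 − 0.694)·n8 = 0.694×3161 − 1573.5 = 620.24
n8 = 620.24 / 0.253 = 2451.5 t/h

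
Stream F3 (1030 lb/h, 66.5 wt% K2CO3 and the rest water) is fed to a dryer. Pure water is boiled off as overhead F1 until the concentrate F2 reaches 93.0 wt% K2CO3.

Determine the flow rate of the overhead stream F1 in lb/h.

293.5 lb/h

K2CO3 is conserved: 1030×0.665 = 684.95 lb/h all reports to the concentrate.
Concentrate = 684.95/(target fraction) = 736.51 lb/h.
Overhead = 1030 − 736.51 = 293.49 lb/h.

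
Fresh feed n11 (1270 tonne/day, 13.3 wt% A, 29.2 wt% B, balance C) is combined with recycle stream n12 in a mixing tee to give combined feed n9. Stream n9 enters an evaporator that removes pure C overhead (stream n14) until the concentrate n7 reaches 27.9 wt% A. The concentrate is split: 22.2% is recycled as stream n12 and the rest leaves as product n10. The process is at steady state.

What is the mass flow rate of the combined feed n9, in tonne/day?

Overall A balance (none leaves overhead): A in fresh feed = A in product, i.e. 1270×0.133 = (1−0.222)·n7·0.279.
n7 = 168.91/(0.279×0.778) = 778.16 tonne/day.
Recycle n12 = 0.222×778.16 = 172.75 tonne/day.
Combined feed n9 = 1270 + 172.75 = 1442.8 tonne/day.

1443 tonne/day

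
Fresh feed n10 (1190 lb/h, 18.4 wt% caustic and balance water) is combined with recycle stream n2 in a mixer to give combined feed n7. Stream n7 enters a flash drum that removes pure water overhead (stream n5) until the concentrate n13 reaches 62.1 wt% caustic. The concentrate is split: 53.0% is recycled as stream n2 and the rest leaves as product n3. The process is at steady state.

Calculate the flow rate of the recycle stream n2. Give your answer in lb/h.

397.6 lb/h

Overall caustic balance (none leaves overhead): caustic in fresh feed = caustic in product, i.e. 1190×0.184 = (1−0.530)·n13·0.621.
n13 = 218.96/(0.621×0.470) = 750.2 lb/h.
Recycle n2 = 0.530×750.2 = 397.6 lb/h.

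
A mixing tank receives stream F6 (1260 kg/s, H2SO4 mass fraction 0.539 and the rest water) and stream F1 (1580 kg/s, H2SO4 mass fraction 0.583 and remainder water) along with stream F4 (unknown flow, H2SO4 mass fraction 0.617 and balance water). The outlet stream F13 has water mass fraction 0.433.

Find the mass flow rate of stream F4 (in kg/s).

Let F4 be the unknown flow. Total out = 2840 + F4.
water balance: 1239.7 + 0.383·F4 = 0.433·(2840 + F4)
(0.383 − 0.433)·F4 = 0.433×2840 − 1239.7 = -10
F4 = -10 / -0.050 = 200 kg/s

200 kg/s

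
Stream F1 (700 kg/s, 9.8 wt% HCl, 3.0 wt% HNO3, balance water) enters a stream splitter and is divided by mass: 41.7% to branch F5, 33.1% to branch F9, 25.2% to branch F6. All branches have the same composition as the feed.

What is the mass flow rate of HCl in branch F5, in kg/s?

28.61 kg/s

Branch F5 total = 0.417×700 = 291.9 kg/s.
HCl in F5 = 0.098×291.9 = 28.606 kg/s.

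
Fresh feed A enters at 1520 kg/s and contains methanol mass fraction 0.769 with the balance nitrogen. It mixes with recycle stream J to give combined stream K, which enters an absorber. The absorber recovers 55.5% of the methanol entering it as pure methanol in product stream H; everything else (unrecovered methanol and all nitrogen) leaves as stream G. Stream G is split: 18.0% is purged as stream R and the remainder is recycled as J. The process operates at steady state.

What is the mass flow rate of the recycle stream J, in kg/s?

nitrogen enters only via A and leaves only via the purge: 1520×0.231 = 0.180×(nitrogen in G), and the absorber passes all nitrogen, so nitrogen in K = nitrogen in G = 1950.7 kg/s.
methanol in K: m_A = 1520×0.769 + (1−0.180)·(1−0.555)·m_A, so m_A = 1168.9/0.6351 = 1840.5 kg/s.
G = (1−0.555)×1840.5 + 1950.7 = 2769.7 kg/s.
Recycle J = (1−0.180)×2769.7 = 2271.1 kg/s.

2271 kg/s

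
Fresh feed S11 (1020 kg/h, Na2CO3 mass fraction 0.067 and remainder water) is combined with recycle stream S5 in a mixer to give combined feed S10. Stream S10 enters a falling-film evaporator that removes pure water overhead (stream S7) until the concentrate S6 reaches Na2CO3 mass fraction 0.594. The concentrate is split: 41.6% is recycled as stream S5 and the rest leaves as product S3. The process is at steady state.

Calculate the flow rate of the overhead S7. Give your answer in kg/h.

904.9 kg/h

Overall Na2CO3 balance (none leaves overhead): Na2CO3 in fresh feed = Na2CO3 in product, i.e. 1020×0.067 = (1−0.416)·S6·0.594.
S6 = 68.34/(0.594×0.584) = 197 kg/h.
Recycle S5 = 0.416×197 = 81.954 kg/h.
Combined feed S10 = 1020 + 81.954 = 1102 kg/h.
Overhead S7 = S10 − S6 = 1102 − 197 = 904.95 kg/h.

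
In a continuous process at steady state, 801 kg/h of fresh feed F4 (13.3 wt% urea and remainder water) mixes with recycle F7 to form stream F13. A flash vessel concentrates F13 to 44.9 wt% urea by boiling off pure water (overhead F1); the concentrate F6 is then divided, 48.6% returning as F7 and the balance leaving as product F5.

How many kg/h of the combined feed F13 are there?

1025 kg/h

Overall urea balance (none leaves overhead): urea in fresh feed = urea in product, i.e. 801×0.133 = (1−0.486)·F6·0.449.
F6 = 106.53/(0.449×0.514) = 461.61 kg/h.
Recycle F7 = 0.486×461.61 = 224.34 kg/h.
Combined feed F13 = 801 + 224.34 = 1025.3 kg/h.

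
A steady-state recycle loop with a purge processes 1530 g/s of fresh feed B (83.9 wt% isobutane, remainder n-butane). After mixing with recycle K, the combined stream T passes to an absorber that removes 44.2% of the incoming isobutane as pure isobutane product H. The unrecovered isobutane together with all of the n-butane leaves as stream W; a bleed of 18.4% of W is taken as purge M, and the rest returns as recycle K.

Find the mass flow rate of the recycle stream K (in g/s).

n-butane enters only via B and leaves only via the purge: 1530×0.161 = 0.184×(n-butane in W), and the absorber passes all n-butane, so n-butane in T = n-butane in W = 1338.8 g/s.
isobutane in T: m_A = 1530×0.839 + (1−0.184)·(1−0.442)·m_A, so m_A = 1283.7/0.5447 = 2356.8 g/s.
W = (1−0.442)×2356.8 + 1338.8 = 2653.8 g/s.
Recycle K = (1−0.184)×2653.8 = 2165.5 g/s.

2166 g/s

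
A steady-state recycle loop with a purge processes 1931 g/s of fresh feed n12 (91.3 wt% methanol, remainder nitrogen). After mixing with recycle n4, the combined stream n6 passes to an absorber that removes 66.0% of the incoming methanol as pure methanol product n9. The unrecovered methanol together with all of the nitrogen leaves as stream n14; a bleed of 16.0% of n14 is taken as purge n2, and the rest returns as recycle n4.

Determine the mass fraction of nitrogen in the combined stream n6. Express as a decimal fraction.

0.2985

nitrogen enters only via n12 and leaves only via the purge: 1931×0.087 = 0.160×(nitrogen in n14), and the absorber passes all nitrogen, so nitrogen in n6 = nitrogen in n14 = 1050 g/s.
methanol in n6: m_A = 1931×0.913 + (1−0.160)·(1−0.660)·m_A, so m_A = 1763/0.7144 = 2467.8 g/s.
n6 = 2467.8 + 1050 = 3517.8 g/s.
nitrogen fraction in n6 = 1050/3517.8 = 0.2985.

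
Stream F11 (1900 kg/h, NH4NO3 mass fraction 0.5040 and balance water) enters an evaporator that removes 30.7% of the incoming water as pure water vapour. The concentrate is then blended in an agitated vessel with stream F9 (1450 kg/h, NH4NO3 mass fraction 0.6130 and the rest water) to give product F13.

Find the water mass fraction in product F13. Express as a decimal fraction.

Vapour removed = 0.307×0.496×1900 = 289.32 kg/h; concentrate = 1610.7 kg/h.
water reaching the mixer = 653.08 (from concentrate) + 1450×0.387 = 1214.2 kg/h.
Product flow = 1610.7 + 1450 = 3060.7 kg/h; water fraction = 0.3967.

0.3967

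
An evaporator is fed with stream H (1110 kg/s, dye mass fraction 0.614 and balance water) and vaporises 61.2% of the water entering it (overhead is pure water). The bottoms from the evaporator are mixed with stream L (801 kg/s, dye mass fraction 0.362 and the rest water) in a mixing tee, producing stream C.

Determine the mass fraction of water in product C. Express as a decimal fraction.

0.411

Vapour removed = 0.612×0.386×1110 = 262.22 kg/s; concentrate = 847.78 kg/s.
water reaching the mixer = 166.24 (from concentrate) + 801×0.638 = 677.28 kg/s.
Product flow = 847.78 + 801 = 1648.8 kg/s; water fraction = 0.411.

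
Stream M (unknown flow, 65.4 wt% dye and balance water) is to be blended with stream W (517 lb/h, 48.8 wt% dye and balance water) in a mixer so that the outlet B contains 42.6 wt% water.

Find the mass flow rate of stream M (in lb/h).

Let M be the unknown flow. Total out = 517 + M.
water balance: 264.7 + 0.346·M = 0.426·(517 + M)
(0.346 − 0.426)·M = 0.426×517 − 264.7 = -44.462
M = -44.462 / -0.080 = 555.78 lb/h

555.8 lb/h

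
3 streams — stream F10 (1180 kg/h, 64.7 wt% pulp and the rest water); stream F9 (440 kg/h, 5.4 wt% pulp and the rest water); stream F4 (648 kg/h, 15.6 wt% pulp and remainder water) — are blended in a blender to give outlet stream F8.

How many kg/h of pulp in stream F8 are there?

pulp out = pulp in = 1180×0.647 + 440×0.054 + 648×0.156 = 888.31 kg/h.

888.3 kg/h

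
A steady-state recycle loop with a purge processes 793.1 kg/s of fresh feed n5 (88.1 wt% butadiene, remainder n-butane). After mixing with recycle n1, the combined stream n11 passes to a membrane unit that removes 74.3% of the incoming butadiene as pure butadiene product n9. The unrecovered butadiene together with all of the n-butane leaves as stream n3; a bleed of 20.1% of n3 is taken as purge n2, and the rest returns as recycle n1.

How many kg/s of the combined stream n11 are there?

n-butane enters only via n5 and leaves only via the purge: 793.1×0.119 = 0.201×(n-butane in n3), and the membrane unit passes all n-butane, so n-butane in n11 = n-butane in n3 = 469.55 kg/s.
butadiene in n11: m_A = 793.1×0.881 + (1−0.201)·(1−0.743)·m_A, so m_A = 698.72/0.7947 = 879.27 kg/s.
n11 = 879.27 + 469.55 = 1348.8 kg/s.

1349 kg/s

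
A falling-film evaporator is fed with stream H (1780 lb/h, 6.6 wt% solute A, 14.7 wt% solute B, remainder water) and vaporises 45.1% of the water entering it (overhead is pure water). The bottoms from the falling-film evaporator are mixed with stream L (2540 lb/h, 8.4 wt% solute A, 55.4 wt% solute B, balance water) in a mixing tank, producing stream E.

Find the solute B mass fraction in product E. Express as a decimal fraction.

Vapour removed = 0.451×0.787×1780 = 631.79 lb/h; concentrate = 1148.2 lb/h.
solute B reaching the mixer = 261.66 (from concentrate) + 2540×0.554 = 1668.8 lb/h.
Product flow = 1148.2 + 2540 = 3688.2 lb/h; solute B fraction = 0.452.

0.452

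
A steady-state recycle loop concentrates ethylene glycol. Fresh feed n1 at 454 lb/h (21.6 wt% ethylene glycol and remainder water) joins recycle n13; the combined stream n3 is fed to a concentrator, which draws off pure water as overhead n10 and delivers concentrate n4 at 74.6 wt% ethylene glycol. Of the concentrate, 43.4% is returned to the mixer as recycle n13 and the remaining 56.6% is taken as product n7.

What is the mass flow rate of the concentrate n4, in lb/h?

232.2 lb/h

Overall ethylene glycol balance (none leaves overhead): ethylene glycol in fresh feed = ethylene glycol in product, i.e. 454×0.216 = (1−0.434)·n4·0.746.
n4 = 98.064/(0.746×0.566) = 232.25 lb/h.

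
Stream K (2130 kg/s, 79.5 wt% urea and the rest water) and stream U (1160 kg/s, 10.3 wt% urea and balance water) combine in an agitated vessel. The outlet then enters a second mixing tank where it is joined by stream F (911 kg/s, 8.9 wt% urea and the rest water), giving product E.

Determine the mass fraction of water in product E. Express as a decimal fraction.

Overall, product flow = 4201 kg/s.
water in = 2130×0.205 + 1160×0.897 + 911×0.911 = 2307.1 kg/s.
water fraction in E = 0.549.

0.549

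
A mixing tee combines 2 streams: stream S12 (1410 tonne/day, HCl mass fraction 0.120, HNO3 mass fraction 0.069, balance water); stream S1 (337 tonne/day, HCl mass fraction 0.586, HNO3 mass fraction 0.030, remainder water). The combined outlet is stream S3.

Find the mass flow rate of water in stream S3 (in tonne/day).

1273 tonne/day

water out = water in = 1410×0.811 + 337×0.384 = 1272.9 tonne/day.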